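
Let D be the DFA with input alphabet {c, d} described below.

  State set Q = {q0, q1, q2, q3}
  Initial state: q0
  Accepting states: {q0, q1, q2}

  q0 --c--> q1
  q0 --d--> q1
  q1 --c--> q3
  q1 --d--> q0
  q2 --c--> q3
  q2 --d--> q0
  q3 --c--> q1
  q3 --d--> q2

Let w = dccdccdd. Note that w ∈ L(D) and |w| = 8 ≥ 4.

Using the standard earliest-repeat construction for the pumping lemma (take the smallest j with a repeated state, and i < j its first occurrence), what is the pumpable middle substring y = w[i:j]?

State sequence: q0 -d-> q1 -c-> q3 -c-> q1 -d-> q0 -c-> q1 -c-> q3 -d-> q2 -d-> q0
First repeat at step 3: q1 was already visited.

So i = 1, j = 3, giving x = w[0:1] = d, y = w[1:3] = cc, z = w[3:8] = dccdd.
Check: |xy| = 3 ≤ 4 and |y| = 2 ≥ 1. Reading y takes D from q1 back to q1, so every xyⁱz is accepted.
The DFA has 4 states, so the proof of the pumping lemma guarantees a repeated state among the first 4+1 visited; the segment between the two visits is the pumpable y.

cc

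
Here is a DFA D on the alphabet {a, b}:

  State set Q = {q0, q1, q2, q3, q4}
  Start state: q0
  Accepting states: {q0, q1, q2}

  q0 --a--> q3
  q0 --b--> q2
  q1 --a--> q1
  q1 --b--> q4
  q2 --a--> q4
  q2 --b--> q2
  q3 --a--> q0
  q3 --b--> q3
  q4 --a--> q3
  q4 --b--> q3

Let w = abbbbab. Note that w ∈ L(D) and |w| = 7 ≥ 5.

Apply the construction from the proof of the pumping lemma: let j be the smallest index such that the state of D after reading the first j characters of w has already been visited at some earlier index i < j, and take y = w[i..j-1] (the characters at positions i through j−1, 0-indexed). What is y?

Run of D on w = a b b b b a b:
  step 0: q0  (start)
  step 1: q3  (read a: q0→q3)
  step 2: q3  (read b: q3→q3)   ← first repeat (q3 seen earlier)
  step 3: q3  (read b: q3→q3)
  step 4: q3  (read b: q3→q3)
  step 5: q3  (read b: q3→q3)
  step 6: q0  (read a: q3→q0)
  step 7: q2  (read b: q0→q2)

So i = 1, j = 2, giving x = w[0:1] = a, y = w[1:2] = b, z = w[2:7] = bbbab.
Check: |xy| = 2 ≤ 5 and |y| = 1 ≥ 1. Reading y takes D from q3 back to q3, so every xyⁱz is accepted.
The DFA has 5 states, so the proof of the pumping lemma guarantees a repeated state among the first 5+1 visited; the segment between the two visits is the pumpable y.

b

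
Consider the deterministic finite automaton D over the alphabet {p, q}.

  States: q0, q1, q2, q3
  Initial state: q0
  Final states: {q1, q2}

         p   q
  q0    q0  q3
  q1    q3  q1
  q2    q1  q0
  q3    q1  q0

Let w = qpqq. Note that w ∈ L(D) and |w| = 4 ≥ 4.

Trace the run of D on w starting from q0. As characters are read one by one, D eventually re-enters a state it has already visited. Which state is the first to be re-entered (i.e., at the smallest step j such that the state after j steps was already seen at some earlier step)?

q1

Run of D on w = q p q q:
  step 0: q0  (start)
  step 1: q3  (read q: q0→q3)
  step 2: q1  (read p: q3→q1)
  step 3: q1  (read q: q1→q1)   ← first repeat (q1 seen earlier)
  step 4: q1  (read q: q1→q1)

The earliest repeat is at step j = 3: D is in q1, which it already visited at step i = 2.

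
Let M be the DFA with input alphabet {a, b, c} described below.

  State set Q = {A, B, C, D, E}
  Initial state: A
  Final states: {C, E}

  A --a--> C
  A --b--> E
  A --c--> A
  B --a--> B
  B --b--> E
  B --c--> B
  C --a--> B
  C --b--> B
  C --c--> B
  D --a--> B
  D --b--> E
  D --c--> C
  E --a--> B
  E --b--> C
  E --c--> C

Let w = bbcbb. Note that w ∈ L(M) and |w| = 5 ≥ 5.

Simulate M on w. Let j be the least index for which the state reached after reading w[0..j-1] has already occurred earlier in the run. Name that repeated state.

E

Run of M on w = b b c b b:
  step 0: A  (start)
  step 1: E  (read b: A→E)
  step 2: C  (read b: E→C)
  step 3: B  (read c: C→B)
  step 4: E  (read b: B→E)   ← first repeat (E seen earlier)
  step 5: C  (read b: E→C)

The earliest repeat is at step j = 4: M is in E, which it already visited at step i = 1.
Pumping length from the standard proof: p = 5 (the number of states). The repeated state found above gives |xy| = j ≤ 5 and |y| = j − i ≥ 1.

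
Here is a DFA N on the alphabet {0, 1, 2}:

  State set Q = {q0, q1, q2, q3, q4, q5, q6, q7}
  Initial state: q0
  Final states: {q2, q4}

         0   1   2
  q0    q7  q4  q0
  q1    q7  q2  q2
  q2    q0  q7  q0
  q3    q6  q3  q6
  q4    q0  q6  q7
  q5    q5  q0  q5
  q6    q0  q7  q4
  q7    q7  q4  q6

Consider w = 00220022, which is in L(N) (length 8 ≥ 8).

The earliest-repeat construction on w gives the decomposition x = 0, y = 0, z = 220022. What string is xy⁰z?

xy⁰z = xz = 0·220022 = 0220022.
Reading y = 0 takes N from q7 back to q7, so after x the machine is still in q7, and z then leads to the accepting state q4. Hence 0220022 ∈ L(N).

0220022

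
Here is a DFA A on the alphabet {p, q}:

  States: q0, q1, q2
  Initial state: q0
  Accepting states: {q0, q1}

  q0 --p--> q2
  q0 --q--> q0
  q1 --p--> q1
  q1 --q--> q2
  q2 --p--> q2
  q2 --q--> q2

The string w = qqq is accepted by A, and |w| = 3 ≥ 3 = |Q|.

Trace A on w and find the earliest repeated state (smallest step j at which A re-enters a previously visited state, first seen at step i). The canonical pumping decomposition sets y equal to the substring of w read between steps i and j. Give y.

q

Run of A on w = q q q:
  step 0: q0  (start)
  step 1: q0  (read q: q0→q0)   ← first repeat (q0 seen earlier)
  step 2: q0  (read q: q0→q0)
  step 3: q0  (read q: q0→q0)

So i = 0, j = 1, giving x = w[0:0] = ε, y = w[0:1] = q, z = w[1:3] = qq.
Check: |xy| = 1 ≤ 3 and |y| = 1 ≥ 1. Reading y takes A from q0 back to q0, so every xyⁱz is accepted.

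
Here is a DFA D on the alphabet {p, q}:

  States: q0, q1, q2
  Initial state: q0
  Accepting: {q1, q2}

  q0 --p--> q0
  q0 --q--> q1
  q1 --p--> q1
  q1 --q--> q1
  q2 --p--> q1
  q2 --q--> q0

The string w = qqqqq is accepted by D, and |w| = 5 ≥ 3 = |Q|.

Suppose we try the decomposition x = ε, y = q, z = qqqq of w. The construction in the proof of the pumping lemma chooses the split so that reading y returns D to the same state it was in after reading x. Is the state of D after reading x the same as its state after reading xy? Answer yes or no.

no

Run of D on the first 1 characters of w = q:
  step 0: q0  (start)
  step 1: q1  (read q: q0→q1)

After x (step 0): q0. After xy (step 1): q1.
They differ (q0 ≠ q1), so y is not a cycle from the state after x; this split is not the one the pumping-lemma construction produces, and pumping y need not keep the string in L(D).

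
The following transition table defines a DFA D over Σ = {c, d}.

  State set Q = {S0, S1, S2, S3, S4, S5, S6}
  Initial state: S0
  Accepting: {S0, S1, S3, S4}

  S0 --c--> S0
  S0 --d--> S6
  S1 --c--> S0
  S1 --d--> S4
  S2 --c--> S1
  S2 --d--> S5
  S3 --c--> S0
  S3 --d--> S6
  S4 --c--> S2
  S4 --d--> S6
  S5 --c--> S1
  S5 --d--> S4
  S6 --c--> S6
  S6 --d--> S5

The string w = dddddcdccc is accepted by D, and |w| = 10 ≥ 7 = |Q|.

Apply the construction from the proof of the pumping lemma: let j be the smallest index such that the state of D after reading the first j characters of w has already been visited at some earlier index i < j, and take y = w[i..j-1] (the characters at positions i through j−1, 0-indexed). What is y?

State sequence: S0 -d-> S6 -d-> S5 -d-> S4 -d-> S6 -d-> S5 -c-> S1 -d-> S4 -c-> S2 -c-> S1 -c-> S0
First repeat at step 4: S6 was already visited.

So i = 1, j = 4, giving x = w[0:1] = d, y = w[1:4] = ddd, z = w[4:10] = dcdccc.
Check: |xy| = 4 ≤ 7 and |y| = 3 ≥ 1. Reading y takes D from S6 back to S6, so every xyⁱz is accepted.

ddd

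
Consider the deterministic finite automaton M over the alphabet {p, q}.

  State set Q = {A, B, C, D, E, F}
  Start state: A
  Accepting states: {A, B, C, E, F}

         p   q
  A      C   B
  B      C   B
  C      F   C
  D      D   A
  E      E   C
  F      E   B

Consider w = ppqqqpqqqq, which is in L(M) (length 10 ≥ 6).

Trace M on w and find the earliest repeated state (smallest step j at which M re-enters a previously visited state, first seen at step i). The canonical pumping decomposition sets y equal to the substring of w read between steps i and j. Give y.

q

Run of M on w = p p q q q p q q q q:
  step 0: A  (start)
  step 1: C  (read p: A→C)
  step 2: F  (read p: C→F)
  step 3: B  (read q: F→B)
  step 4: B  (read q: B→B)   ← first repeat (B seen earlier)
  step 5: B  (read q: B→B)
  step 6: C  (read p: B→C)
  step 7: C  (read q: C→C)
  step 8: C  (read q: C→C)
  step 9: C  (read q: C→C)
  step 10: C  (read q: C→C)

So i = 3, j = 4, giving x = w[0:3] = ppq, y = w[3:4] = q, z = w[4:10] = qpqqqq.
Check: |xy| = 4 ≤ 6 and |y| = 1 ≥ 1. Reading y takes M from B back to B, so every xyⁱz is accepted.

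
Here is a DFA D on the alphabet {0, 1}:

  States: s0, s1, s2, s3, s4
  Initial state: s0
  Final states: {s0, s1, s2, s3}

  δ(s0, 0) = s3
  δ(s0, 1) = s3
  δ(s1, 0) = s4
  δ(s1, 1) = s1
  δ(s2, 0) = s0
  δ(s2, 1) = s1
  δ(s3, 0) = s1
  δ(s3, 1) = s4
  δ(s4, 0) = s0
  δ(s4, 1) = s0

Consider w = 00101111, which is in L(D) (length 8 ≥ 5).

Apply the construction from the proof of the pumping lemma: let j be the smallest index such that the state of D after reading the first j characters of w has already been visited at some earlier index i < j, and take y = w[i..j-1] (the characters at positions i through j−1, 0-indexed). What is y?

1

Run of D on w = 0 0 1 0 1 1 1 1:
  step 0: s0  (start)
  step 1: s3  (read 0: s0→s3)
  step 2: s1  (read 0: s3→s1)
  step 3: s1  (read 1: s1→s1)   ← first repeat (s1 seen earlier)
  step 4: s4  (read 0: s1→s4)
  step 5: s0  (read 1: s4→s0)
  step 6: s3  (read 1: s0→s3)
  step 7: s4  (read 1: s3→s4)
  step 8: s0  (read 1: s4→s0)

So i = 2, j = 3, giving x = w[0:2] = 00, y = w[2:3] = 1, z = w[3:8] = 01111.
Check: |xy| = 3 ≤ 5 and |y| = 1 ≥ 1. Reading y takes D from s1 back to s1, so every xyⁱz is accepted.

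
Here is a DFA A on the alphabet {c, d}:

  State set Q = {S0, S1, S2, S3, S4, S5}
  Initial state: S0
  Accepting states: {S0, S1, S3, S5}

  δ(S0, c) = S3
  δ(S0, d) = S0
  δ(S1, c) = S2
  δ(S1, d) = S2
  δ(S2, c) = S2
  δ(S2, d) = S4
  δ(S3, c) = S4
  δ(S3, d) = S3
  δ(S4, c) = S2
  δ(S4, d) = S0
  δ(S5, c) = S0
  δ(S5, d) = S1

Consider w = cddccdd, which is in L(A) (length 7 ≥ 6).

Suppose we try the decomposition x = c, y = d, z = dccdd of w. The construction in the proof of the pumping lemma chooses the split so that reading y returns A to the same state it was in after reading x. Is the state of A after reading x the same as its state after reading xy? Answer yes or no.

yes

State sequence: S0 -c-> S3 -d-> S3

After x (step 1): S3. After xy (step 2): S3.
They match, so y = d drives A around a cycle from S3 back to itself; pumping y any number of times keeps A in S3 before reading z, and xyⁱz ∈ L(A) for every i ≥ 0.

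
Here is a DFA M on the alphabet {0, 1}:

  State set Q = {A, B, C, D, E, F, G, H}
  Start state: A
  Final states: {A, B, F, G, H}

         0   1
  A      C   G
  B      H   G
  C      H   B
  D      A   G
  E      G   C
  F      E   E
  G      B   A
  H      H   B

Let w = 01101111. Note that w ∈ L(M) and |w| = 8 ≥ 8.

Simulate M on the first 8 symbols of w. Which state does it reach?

State sequence: A -0-> C -1-> B -1-> G -0-> B -1-> G -1-> A -1-> G -1-> A

After reading 8 characters, M is in state A.
(This kind of state-tracing is the core of the pumping-lemma construction: with 8 states, pigeonhole forces a repeat within the first 8 steps.)

A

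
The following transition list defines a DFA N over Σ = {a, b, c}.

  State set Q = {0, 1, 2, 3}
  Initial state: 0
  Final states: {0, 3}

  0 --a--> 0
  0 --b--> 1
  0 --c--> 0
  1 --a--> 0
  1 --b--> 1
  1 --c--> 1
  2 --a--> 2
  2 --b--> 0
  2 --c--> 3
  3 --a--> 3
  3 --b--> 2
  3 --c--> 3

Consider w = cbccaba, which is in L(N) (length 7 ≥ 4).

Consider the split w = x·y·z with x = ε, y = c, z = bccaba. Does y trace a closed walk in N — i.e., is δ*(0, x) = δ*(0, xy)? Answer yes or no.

yes

State sequence: 0 -c-> 0

After x (step 0): 0. After xy (step 1): 0.
They match, so y = c drives N around a cycle from 0 back to itself; pumping y any number of times keeps N in 0 before reading z, and xyⁱz ∈ L(N) for every i ≥ 0.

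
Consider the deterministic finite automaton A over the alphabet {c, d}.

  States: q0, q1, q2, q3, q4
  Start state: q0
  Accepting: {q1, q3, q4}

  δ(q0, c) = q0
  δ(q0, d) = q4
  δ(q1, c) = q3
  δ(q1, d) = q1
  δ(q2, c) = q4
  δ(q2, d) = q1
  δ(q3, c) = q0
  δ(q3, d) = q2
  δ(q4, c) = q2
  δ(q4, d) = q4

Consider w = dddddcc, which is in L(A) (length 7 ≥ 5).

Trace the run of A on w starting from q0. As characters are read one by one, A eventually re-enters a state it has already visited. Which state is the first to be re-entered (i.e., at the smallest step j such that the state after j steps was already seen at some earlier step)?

q4

Run of A on w = d d d d d c c:
  step 0: q0  (start)
  step 1: q4  (read d: q0→q4)
  step 2: q4  (read d: q4→q4)   ← first repeat (q4 seen earlier)
  step 3: q4  (read d: q4→q4)
  step 4: q4  (read d: q4→q4)
  step 5: q4  (read d: q4→q4)
  step 6: q2  (read c: q4→q2)
  step 7: q4  (read c: q2→q4)

The earliest repeat is at step j = 2: A is in q4, which it already visited at step i = 1.
The DFA has 5 states, so the proof of the pumping lemma guarantees a repeated state among the first 5+1 visited; the segment between the two visits is the pumpable y.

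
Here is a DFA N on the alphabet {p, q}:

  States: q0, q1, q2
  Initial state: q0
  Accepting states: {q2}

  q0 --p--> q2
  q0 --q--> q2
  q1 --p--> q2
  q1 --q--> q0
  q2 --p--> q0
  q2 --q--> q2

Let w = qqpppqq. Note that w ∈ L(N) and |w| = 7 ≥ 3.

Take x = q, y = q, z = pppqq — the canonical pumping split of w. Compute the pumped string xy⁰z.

qpppqq

xy⁰z = xz = q·pppqq = qpppqq.
Reading y = q takes N from q2 back to q2, so after x the machine is still in q2, and z then leads to the accepting state q2. Hence qpppqq ∈ L(N).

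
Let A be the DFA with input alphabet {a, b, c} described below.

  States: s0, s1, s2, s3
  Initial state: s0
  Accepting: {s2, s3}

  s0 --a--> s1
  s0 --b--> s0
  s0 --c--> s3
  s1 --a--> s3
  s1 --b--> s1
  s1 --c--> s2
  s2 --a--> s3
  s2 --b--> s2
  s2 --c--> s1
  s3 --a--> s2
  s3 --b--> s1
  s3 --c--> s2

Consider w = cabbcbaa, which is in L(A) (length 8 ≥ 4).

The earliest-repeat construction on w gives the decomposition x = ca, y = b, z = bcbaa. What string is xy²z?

cabbbcbaa

xy^2z = ca·b·b·bcbaa = cabbbcbaa.
Reading y = b takes A from s2 back to s2, so after x·y·y the machine is still in s2, and z then leads to the accepting state s2. Hence cabbbcbaa ∈ L(A).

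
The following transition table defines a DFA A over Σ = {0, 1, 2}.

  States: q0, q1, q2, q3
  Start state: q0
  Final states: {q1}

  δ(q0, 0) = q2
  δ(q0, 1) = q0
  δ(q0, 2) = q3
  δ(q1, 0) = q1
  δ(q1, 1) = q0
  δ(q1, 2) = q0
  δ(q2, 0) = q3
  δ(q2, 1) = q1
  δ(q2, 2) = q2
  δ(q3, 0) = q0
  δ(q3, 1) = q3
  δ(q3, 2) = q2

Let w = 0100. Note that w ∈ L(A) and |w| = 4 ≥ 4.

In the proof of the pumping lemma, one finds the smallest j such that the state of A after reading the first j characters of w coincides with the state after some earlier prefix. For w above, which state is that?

q1

State sequence: q0 -0-> q2 -1-> q1 -0-> q1 -0-> q1
First repeat at step 3: q1 was already visited.

The earliest repeat is at step j = 3: A is in q1, which it already visited at step i = 2.
The DFA has 4 states, so the proof of the pumping lemma guarantees a repeated state among the first 4+1 visited; the segment between the two visits is the pumpable y.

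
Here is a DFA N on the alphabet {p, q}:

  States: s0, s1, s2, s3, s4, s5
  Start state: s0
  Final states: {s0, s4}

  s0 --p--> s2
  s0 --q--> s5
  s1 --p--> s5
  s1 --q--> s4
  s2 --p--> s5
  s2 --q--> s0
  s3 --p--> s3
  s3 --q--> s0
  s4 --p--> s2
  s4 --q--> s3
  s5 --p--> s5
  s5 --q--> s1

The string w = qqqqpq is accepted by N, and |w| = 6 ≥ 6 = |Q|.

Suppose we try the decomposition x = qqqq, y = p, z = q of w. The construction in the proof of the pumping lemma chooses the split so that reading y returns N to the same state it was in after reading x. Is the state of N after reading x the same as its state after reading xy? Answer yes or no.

Run of N on the first 5 characters of w = q q q q p:
  step 0: s0  (start)
  step 1: s5  (read q: s0→s5)
  step 2: s1  (read q: s5→s1)
  step 3: s4  (read q: s1→s4)
  step 4: s3  (read q: s4→s3)
  step 5: s3  (read p: s3→s3)

After x (step 4): s3. After xy (step 5): s3.
They match, so y = p drives N around a cycle from s3 back to itself; pumping y any number of times keeps N in s3 before reading z, and xyⁱz ∈ L(N) for every i ≥ 0.

yes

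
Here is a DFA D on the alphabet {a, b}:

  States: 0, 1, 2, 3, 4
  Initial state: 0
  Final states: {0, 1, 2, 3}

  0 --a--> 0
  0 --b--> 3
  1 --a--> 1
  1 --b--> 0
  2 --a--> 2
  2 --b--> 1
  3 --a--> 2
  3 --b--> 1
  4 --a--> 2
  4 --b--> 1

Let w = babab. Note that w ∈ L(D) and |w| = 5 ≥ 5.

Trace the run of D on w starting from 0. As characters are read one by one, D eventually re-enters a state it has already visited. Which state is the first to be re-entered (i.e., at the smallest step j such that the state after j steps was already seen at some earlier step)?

Run of D on w = b a b a b:
  step 0: 0  (start)
  step 1: 3  (read b: 0→3)
  step 2: 2  (read a: 3→2)
  step 3: 1  (read b: 2→1)
  step 4: 1  (read a: 1→1)   ← first repeat (1 seen earlier)
  step 5: 0  (read b: 1→0)

The earliest repeat is at step j = 4: D is in 1, which it already visited at step i = 3.
With |Q| = 5, pigeonhole forces a state repeat no later than step 5; the substring read between the first and second visits to that state can be pumped.

1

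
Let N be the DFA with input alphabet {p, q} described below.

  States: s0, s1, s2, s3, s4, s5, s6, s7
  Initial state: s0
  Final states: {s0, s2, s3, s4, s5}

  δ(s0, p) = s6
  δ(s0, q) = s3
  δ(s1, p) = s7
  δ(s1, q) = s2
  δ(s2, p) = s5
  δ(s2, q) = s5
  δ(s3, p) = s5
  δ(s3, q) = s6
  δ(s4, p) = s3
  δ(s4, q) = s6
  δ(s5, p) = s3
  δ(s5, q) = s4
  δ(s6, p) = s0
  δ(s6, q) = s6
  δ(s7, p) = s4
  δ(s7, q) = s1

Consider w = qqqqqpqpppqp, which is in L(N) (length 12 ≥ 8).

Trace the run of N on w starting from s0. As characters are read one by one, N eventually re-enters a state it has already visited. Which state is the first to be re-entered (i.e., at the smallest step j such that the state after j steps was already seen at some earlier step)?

Run of N on w = q q q q q p q p p p q p:
  step 0: s0  (start)
  step 1: s3  (read q: s0→s3)
  step 2: s6  (read q: s3→s6)
  step 3: s6  (read q: s6→s6)   ← first repeat (s6 seen earlier)
  step 4: s6  (read q: s6→s6)
  step 5: s6  (read q: s6→s6)
  step 6: s0  (read p: s6→s0)
  step 7: s3  (read q: s0→s3)
  step 8: s5  (read p: s3→s5)
  step 9: s3  (read p: s5→s3)
  step 10: s5  (read p: s3→s5)
  step 11: s4  (read q: s5→s4)
  step 12: s3  (read p: s4→s3)

The earliest repeat is at step j = 3: N is in s6, which it already visited at step i = 2.

s6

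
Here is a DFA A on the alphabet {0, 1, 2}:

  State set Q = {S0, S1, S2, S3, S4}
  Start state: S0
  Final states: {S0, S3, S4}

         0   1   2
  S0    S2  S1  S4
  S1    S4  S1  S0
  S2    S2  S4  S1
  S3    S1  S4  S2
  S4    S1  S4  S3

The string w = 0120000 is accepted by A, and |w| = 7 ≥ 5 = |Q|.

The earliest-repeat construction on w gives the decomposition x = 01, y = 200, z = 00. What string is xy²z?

0120020000

xy^2z = 01·200·200·00 = 0120020000.
Reading y = 200 takes A from S4 back to S4, so after x·y·y the machine is still in S4, and z then leads to the accepting state S4. Hence 0120020000 ∈ L(A).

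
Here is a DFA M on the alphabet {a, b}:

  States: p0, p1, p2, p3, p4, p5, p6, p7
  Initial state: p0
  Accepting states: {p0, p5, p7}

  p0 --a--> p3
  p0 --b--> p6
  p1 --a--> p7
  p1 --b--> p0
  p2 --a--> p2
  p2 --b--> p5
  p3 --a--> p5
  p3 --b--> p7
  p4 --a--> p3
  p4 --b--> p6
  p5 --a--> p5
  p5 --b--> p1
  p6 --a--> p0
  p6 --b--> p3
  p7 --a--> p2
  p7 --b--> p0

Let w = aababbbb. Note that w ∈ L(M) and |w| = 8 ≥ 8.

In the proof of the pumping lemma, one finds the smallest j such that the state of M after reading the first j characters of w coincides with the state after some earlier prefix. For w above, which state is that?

p0

State sequence: p0 -a-> p3 -a-> p5 -b-> p1 -a-> p7 -b-> p0 -b-> p6 -b-> p3 -b-> p7
First repeat at step 5: p0 was already visited.

The earliest repeat is at step j = 5: M is in p0, which it already visited at step i = 0.
With |Q| = 8, pigeonhole forces a state repeat no later than step 8; the substring read between the first and second visits to that state can be pumped.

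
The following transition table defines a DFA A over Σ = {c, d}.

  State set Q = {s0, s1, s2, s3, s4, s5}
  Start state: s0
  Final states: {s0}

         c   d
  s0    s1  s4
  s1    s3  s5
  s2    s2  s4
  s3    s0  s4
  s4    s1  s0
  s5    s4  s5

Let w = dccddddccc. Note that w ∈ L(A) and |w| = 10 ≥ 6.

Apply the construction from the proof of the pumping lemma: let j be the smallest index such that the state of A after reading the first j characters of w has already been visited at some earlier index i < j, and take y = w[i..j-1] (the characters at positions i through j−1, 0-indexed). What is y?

State sequence: s0 -d-> s4 -c-> s1 -c-> s3 -d-> s4 -d-> s0 -d-> s4 -d-> s0 -c-> s1 -c-> s3 -c-> s0
First repeat at step 4: s4 was already visited.

So i = 1, j = 4, giving x = w[0:1] = d, y = w[1:4] = ccd, z = w[4:10] = dddccc.
Check: |xy| = 4 ≤ 6 and |y| = 3 ≥ 1. Reading y takes A from s4 back to s4, so every xyⁱz is accepted.

ccd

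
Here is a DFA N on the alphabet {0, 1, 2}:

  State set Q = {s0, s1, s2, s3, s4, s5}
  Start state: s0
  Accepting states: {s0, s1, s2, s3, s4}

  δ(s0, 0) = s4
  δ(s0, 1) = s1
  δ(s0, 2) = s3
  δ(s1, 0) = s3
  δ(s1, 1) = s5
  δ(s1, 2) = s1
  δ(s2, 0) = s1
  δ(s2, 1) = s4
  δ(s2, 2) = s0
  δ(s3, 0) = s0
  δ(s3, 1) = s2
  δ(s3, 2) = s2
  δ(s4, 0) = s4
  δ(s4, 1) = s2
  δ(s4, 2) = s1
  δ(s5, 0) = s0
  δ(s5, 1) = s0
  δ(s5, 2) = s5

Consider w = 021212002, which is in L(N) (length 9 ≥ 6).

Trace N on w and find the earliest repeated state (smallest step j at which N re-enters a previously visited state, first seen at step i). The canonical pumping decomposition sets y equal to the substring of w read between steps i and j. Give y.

2

Run of N on w = 0 2 1 2 1 2 0 0 2:
  step 0: s0  (start)
  step 1: s4  (read 0: s0→s4)
  step 2: s1  (read 2: s4→s1)
  step 3: s5  (read 1: s1→s5)
  step 4: s5  (read 2: s5→s5)   ← first repeat (s5 seen earlier)
  step 5: s0  (read 1: s5→s0)
  step 6: s3  (read 2: s0→s3)
  step 7: s0  (read 0: s3→s0)
  step 8: s4  (read 0: s0→s4)
  step 9: s1  (read 2: s4→s1)

So i = 3, j = 4, giving x = w[0:3] = 021, y = w[3:4] = 2, z = w[4:9] = 12002.
Check: |xy| = 4 ≤ 6 and |y| = 1 ≥ 1. Reading y takes N from s5 back to s5, so every xyⁱz is accepted.
With |Q| = 6, pigeonhole forces a state repeat no later than step 6; the substring read between the first and second visits to that state can be pumped.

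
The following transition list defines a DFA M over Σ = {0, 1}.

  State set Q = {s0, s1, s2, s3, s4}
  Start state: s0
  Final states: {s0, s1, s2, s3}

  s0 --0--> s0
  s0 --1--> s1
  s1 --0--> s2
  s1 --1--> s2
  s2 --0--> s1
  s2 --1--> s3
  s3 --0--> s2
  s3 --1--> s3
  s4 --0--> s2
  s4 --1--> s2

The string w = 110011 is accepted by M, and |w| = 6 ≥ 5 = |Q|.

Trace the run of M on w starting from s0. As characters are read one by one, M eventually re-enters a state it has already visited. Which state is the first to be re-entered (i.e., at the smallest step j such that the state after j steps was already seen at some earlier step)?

Run of M on w = 1 1 0 0 1 1:
  step 0: s0  (start)
  step 1: s1  (read 1: s0→s1)
  step 2: s2  (read 1: s1→s2)
  step 3: s1  (read 0: s2→s1)   ← first repeat (s1 seen earlier)
  step 4: s2  (read 0: s1→s2)
  step 5: s3  (read 1: s2→s3)
  step 6: s3  (read 1: s3→s3)

The earliest repeat is at step j = 3: M is in s1, which it already visited at step i = 1.

s1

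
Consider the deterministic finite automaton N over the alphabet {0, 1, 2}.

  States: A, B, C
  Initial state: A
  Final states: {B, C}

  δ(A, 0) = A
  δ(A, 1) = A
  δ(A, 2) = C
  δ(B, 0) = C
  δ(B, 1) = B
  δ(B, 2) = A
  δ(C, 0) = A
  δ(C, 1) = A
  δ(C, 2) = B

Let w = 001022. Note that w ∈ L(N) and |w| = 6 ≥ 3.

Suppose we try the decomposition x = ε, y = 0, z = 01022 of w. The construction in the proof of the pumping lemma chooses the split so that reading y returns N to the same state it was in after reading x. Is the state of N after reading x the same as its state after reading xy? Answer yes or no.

yes

State sequence: A -0-> A

After x (step 0): A. After xy (step 1): A.
They match, so y = 0 drives N around a cycle from A back to itself; pumping y any number of times keeps N in A before reading z, and xyⁱz ∈ L(N) for every i ≥ 0.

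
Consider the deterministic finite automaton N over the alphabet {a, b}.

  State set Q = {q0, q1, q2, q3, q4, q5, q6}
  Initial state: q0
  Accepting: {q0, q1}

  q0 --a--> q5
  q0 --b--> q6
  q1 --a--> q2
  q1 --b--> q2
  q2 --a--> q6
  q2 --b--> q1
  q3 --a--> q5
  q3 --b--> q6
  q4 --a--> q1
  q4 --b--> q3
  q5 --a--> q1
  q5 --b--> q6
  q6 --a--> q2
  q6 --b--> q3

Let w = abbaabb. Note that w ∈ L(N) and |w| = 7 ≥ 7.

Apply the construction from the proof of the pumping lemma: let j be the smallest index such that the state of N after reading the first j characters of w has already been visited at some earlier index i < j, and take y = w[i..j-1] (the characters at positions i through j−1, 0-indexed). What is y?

Run of N on w = a b b a a b b:
  step 0: q0  (start)
  step 1: q5  (read a: q0→q5)
  step 2: q6  (read b: q5→q6)
  step 3: q3  (read b: q6→q3)
  step 4: q5  (read a: q3→q5)   ← first repeat (q5 seen earlier)
  step 5: q1  (read a: q5→q1)
  step 6: q2  (read b: q1→q2)
  step 7: q1  (read b: q2→q1)

So i = 1, j = 4, giving x = w[0:1] = a, y = w[1:4] = bba, z = w[4:7] = abb.
Check: |xy| = 4 ≤ 7 and |y| = 3 ≥ 1. Reading y takes N from q5 back to q5, so every xyⁱz is accepted.
With |Q| = 7, pigeonhole forces a state repeat no later than step 7; the substring read between the first and second visits to that state can be pumped.

bba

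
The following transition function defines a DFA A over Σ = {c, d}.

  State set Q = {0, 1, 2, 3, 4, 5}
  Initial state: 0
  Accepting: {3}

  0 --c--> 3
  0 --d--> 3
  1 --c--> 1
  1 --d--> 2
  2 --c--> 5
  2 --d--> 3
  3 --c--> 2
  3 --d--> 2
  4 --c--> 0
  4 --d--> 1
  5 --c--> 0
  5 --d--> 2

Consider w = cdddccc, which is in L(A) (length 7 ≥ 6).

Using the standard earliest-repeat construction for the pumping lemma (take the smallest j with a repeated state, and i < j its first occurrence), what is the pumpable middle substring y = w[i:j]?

State sequence: 0 -c-> 3 -d-> 2 -d-> 3 -d-> 2 -c-> 5 -c-> 0 -c-> 3
First repeat at step 3: 3 was already visited.

So i = 1, j = 3, giving x = w[0:1] = c, y = w[1:3] = dd, z = w[3:7] = dccc.
Check: |xy| = 3 ≤ 6 and |y| = 2 ≥ 1. Reading y takes A from 3 back to 3, so every xyⁱz is accepted.

dd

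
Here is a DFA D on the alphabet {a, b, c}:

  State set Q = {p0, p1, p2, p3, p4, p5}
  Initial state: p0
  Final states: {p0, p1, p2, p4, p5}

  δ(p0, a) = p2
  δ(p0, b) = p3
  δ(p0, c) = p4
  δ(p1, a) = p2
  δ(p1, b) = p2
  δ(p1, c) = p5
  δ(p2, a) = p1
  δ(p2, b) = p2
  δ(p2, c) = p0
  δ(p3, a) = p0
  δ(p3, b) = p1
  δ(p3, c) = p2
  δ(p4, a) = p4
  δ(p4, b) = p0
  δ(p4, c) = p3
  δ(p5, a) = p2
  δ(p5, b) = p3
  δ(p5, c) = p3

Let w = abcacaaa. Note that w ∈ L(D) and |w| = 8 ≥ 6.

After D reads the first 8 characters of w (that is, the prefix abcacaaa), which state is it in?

Run of D on the first 8 characters of w = a b c a c a a a:
  step 0: p0  (start)
  step 1: p2  (read a: p0→p2)
  step 2: p2  (read b: p2→p2)
  step 3: p0  (read c: p2→p0)
  step 4: p2  (read a: p0→p2)
  step 5: p0  (read c: p2→p0)
  step 6: p2  (read a: p0→p2)
  step 7: p1  (read a: p2→p1)
  step 8: p2  (read a: p1→p2)

After reading 8 characters, D is in state p2.

p2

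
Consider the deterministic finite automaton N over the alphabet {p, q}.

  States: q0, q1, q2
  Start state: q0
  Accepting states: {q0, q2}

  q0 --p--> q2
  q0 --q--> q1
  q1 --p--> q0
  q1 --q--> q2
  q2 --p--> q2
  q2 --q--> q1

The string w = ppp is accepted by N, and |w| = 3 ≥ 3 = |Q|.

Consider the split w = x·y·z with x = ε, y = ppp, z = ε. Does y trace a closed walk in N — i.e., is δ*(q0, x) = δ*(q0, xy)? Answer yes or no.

no

State sequence: q0 -p-> q2 -p-> q2 -p-> q2

After x (step 0): q0. After xy (step 3): q2.
They differ (q0 ≠ q2), so y is not a cycle from the state after x; this split is not the one the pumping-lemma construction produces, and pumping y need not keep the string in L(N).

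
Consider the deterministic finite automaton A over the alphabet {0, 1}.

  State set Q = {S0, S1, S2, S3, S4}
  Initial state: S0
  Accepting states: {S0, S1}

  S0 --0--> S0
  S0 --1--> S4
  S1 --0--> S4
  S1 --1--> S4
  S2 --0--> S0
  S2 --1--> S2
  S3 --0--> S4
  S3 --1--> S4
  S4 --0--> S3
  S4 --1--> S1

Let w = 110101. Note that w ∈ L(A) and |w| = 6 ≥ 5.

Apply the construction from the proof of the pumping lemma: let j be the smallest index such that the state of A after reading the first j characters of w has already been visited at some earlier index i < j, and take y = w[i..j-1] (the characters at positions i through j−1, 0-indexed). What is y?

10

Run of A on w = 1 1 0 1 0 1:
  step 0: S0  (start)
  step 1: S4  (read 1: S0→S4)
  step 2: S1  (read 1: S4→S1)
  step 3: S4  (read 0: S1→S4)   ← first repeat (S4 seen earlier)
  step 4: S1  (read 1: S4→S1)
  step 5: S4  (read 0: S1→S4)
  step 6: S1  (read 1: S4→S1)

So i = 1, j = 3, giving x = w[0:1] = 1, y = w[1:3] = 10, z = w[3:6] = 101.
Check: |xy| = 3 ≤ 5 and |y| = 2 ≥ 1. Reading y takes A from S4 back to S4, so every xyⁱz is accepted.
The DFA has 5 states, so the proof of the pumping lemma guarantees a repeated state among the first 5+1 visited; the segment between the two visits is the pumpable y.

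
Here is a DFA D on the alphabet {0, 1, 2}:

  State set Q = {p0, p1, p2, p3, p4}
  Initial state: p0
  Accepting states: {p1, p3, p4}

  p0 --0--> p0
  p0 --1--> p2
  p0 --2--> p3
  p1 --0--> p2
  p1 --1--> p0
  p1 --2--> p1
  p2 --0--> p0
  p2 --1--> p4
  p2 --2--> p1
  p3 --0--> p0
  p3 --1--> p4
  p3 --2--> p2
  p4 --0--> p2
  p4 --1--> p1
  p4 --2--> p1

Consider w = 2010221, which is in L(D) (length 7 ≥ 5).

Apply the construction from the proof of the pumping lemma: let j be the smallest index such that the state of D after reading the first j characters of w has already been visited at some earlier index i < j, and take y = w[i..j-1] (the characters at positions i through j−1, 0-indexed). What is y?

20

State sequence: p0 -2-> p3 -0-> p0 -1-> p2 -0-> p0 -2-> p3 -2-> p2 -1-> p4
First repeat at step 2: p0 was already visited.

So i = 0, j = 2, giving x = w[0:0] = ε, y = w[0:2] = 20, z = w[2:7] = 10221.
Check: |xy| = 2 ≤ 5 and |y| = 2 ≥ 1. Reading y takes D from p0 back to p0, so every xyⁱz is accepted.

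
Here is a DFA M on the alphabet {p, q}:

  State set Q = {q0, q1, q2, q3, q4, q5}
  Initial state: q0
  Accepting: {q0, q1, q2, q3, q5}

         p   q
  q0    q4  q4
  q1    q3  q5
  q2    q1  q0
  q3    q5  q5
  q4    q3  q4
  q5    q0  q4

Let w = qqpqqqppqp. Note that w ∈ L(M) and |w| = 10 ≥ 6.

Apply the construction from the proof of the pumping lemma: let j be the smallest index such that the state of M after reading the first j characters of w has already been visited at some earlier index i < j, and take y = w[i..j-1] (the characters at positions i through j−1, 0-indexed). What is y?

Run of M on w = q q p q q q p p q p:
  step 0: q0  (start)
  step 1: q4  (read q: q0→q4)
  step 2: q4  (read q: q4→q4)   ← first repeat (q4 seen earlier)
  step 3: q3  (read p: q4→q3)
  step 4: q5  (read q: q3→q5)
  step 5: q4  (read q: q5→q4)
  step 6: q4  (read q: q4→q4)
  step 7: q3  (read p: q4→q3)
  step 8: q5  (read p: q3→q5)
  step 9: q4  (read q: q5→q4)
  step 10: q3  (read p: q4→q3)

So i = 1, j = 2, giving x = w[0:1] = q, y = w[1:2] = q, z = w[2:10] = pqqqppqp.
Check: |xy| = 2 ≤ 6 and |y| = 1 ≥ 1. Reading y takes M from q4 back to q4, so every xyⁱz is accepted.
Pumping length from the standard proof: p = 6 (the number of states). The repeated state found above gives |xy| = j ≤ 6 and |y| = j − i ≥ 1.

q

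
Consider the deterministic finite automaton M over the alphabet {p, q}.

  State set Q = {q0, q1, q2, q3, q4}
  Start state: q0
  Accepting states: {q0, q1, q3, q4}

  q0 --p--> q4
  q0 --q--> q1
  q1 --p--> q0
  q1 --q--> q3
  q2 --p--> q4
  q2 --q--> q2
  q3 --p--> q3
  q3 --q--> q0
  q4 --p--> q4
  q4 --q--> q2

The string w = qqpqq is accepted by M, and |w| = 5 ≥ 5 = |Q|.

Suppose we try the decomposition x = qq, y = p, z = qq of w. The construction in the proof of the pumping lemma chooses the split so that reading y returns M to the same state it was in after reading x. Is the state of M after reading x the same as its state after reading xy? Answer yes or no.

State sequence: q0 -q-> q1 -q-> q3 -p-> q3

After x (step 2): q3. After xy (step 3): q3.
They match, so y = p drives M around a cycle from q3 back to itself; pumping y any number of times keeps M in q3 before reading z, and xyⁱz ∈ L(M) for every i ≥ 0.

yes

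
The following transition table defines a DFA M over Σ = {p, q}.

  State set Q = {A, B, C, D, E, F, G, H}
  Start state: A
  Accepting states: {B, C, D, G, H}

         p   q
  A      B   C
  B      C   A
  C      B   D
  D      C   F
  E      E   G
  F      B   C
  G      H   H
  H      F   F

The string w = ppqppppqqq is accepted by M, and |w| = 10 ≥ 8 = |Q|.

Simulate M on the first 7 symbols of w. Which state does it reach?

State sequence: A -p-> B -p-> C -q-> D -p-> C -p-> B -p-> C -p-> B

After reading 7 characters, M is in state B.
(This kind of state-tracing is the core of the pumping-lemma construction: with 8 states, pigeonhole forces a repeat within the first 8 steps.)

B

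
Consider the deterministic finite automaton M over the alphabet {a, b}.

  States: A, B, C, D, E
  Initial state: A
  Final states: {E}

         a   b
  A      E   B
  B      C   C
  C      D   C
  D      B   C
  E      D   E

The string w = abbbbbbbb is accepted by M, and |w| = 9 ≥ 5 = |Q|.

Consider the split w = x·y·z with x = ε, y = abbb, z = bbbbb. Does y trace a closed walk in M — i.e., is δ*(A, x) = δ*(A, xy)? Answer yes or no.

Run of M on the first 4 characters of w = a b b b:
  step 0: A  (start)
  step 1: E  (read a: A→E)
  step 2: E  (read b: E→E)
  step 3: E  (read b: E→E)
  step 4: E  (read b: E→E)

After x (step 0): A. After xy (step 4): E.
They differ (A ≠ E), so y is not a cycle from the state after x; this split is not the one the pumping-lemma construction produces, and pumping y need not keep the string in L(M).

no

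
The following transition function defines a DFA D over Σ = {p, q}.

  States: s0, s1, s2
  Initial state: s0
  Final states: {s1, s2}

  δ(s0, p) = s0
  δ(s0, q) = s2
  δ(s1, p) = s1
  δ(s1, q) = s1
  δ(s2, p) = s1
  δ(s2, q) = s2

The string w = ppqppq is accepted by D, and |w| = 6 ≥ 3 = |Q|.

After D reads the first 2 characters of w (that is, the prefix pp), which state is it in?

State sequence: s0 -p-> s0 -p-> s0

After reading 2 characters, D is in state s0.

s0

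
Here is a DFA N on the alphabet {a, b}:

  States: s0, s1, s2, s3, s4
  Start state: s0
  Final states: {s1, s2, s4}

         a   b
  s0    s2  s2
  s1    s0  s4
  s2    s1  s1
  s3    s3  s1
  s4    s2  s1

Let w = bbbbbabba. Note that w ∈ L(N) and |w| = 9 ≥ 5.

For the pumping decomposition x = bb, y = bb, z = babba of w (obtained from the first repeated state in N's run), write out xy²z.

xy^2z = bb·bb·bb·babba = bbbbbbbabba.
Reading y = bb takes N from s1 back to s1, so after x·y·y the machine is still in s1, and z then leads to the accepting state s2. Hence bbbbbbbabba ∈ L(N).

bbbbbbbabba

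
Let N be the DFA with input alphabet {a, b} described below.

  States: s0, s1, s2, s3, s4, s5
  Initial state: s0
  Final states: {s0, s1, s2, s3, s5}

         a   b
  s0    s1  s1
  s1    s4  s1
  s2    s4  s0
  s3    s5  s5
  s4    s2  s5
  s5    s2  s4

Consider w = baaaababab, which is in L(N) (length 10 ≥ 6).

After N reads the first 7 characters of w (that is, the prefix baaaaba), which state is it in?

State sequence: s0 -b-> s1 -a-> s4 -a-> s2 -a-> s4 -a-> s2 -b-> s0 -a-> s1

After reading 7 characters, N is in state s1.
(This kind of state-tracing is the core of the pumping-lemma construction: with 6 states, pigeonhole forces a repeat within the first 6 steps.)

s1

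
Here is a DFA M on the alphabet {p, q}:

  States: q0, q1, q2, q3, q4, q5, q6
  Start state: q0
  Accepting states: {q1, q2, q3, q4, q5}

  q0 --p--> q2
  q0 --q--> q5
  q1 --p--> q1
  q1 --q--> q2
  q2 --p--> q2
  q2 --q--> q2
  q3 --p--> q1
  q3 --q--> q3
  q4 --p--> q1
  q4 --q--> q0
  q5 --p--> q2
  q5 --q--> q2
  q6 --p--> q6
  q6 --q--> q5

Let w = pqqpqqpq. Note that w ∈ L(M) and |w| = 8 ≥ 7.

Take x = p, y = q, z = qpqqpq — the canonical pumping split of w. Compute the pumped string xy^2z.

xy^2z = p·q·q·qpqqpq = pqqqpqqpq.
Reading y = q takes M from q2 back to q2, so after x·y·y the machine is still in q2, and z then leads to the accepting state q2. Hence pqqqpqqpq ∈ L(M).

pqqqpqqpq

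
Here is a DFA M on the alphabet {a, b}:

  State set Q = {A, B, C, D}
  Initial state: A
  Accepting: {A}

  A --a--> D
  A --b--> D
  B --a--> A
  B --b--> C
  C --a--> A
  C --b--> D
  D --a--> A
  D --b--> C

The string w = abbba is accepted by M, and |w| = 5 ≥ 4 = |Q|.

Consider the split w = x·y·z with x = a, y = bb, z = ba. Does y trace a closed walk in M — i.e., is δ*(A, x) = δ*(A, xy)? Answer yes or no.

yes

Run of M on the first 3 characters of w = a b b:
  step 0: A  (start)
  step 1: D  (read a: A→D)
  step 2: C  (read b: D→C)
  step 3: D  (read b: C→D)

After x (step 1): D. After xy (step 3): D.
They match, so y = bb drives M around a cycle from D back to itself; pumping y any number of times keeps M in D before reading z, and xyⁱz ∈ L(M) for every i ≥ 0.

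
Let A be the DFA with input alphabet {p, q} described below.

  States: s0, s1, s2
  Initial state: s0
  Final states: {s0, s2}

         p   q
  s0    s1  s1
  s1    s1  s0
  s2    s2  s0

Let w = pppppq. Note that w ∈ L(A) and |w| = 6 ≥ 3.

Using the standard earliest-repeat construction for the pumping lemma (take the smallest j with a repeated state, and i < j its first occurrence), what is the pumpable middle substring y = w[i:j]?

p

State sequence: s0 -p-> s1 -p-> s1 -p-> s1 -p-> s1 -p-> s1 -q-> s0
First repeat at step 2: s1 was already visited.

So i = 1, j = 2, giving x = w[0:1] = p, y = w[1:2] = p, z = w[2:6] = pppq.
Check: |xy| = 2 ≤ 3 and |y| = 1 ≥ 1. Reading y takes A from s1 back to s1, so every xyⁱz is accepted.
Pumping length from the standard proof: p = 3 (the number of states). The repeated state found above gives |xy| = j ≤ 3 and |y| = j − i ≥ 1.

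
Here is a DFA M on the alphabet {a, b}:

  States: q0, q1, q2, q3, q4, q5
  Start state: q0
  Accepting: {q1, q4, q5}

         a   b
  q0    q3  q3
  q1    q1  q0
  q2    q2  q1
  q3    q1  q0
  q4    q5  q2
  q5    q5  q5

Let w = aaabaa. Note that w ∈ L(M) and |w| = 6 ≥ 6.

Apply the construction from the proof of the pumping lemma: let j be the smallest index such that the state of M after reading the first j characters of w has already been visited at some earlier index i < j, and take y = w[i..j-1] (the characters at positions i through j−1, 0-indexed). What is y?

Run of M on w = a a a b a a:
  step 0: q0  (start)
  step 1: q3  (read a: q0→q3)
  step 2: q1  (read a: q3→q1)
  step 3: q1  (read a: q1→q1)   ← first repeat (q1 seen earlier)
  step 4: q0  (read b: q1→q0)
  step 5: q3  (read a: q0→q3)
  step 6: q1  (read a: q3→q1)

So i = 2, j = 3, giving x = w[0:2] = aa, y = w[2:3] = a, z = w[3:6] = baa.
Check: |xy| = 3 ≤ 6 and |y| = 1 ≥ 1. Reading y takes M from q1 back to q1, so every xyⁱz is accepted.

a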